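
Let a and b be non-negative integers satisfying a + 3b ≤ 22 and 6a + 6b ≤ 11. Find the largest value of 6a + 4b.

(a,b)=(1,0) is feasible, giving 6.
(a,b)=(0,1) is feasible, giving 4.
(a,b)=(0,0) is feasible, giving 0.
The best lattice point is (1,0), giving 6.

6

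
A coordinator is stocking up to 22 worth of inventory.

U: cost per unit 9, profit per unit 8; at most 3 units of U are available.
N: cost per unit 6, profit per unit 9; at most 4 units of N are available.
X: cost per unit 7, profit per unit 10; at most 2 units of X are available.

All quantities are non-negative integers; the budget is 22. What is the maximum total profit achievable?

29

2×N and 1×X: cost 19 ≤ 22, profit 2·9 + 1·10 = 28.
1×N and 2×X: cost 20 ≤ 22, profit 1·9 + 2·10 = 29.
Best is 29.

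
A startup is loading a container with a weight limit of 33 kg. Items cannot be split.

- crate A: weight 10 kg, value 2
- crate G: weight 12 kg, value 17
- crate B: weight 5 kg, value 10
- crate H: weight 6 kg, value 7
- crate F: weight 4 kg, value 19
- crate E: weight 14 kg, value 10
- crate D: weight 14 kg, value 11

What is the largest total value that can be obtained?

53

Treat it as a binary knapsack problem.
Allowing fractional choices, the relaxed optimum would be about 57.7, but items are indivisible.
crate B + crate H + crate F + crate D: weight 5 + 6 + 4 + 14 = 29 ≤ 33, value 10 + 7 + 19 + 11 = 47.
crate G + crate B + crate H + crate F: weight 12 + 5 + 6 + 4 = 27 ≤ 33, value 17 + 10 + 7 + 19 = 53.
crate A + crate G + crate B + crate F: weight 10 + 12 + 5 + 4 = 31 ≤ 33, value 2 + 17 + 10 + 19 = 48.
Best is crate G, crate B, crate H, and crate F with total value 53.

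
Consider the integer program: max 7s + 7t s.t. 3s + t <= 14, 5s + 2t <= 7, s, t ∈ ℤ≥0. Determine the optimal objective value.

21

(s,t)=(0,3): 3·0+1·3=3≤14, 5·0+2·3=6≤7, objective 21.
(s,t)=(0,2): 3·0+1·2=2≤14, 5·0+2·2=4≤7, objective 14.
The best lattice point is (0,3), giving 21.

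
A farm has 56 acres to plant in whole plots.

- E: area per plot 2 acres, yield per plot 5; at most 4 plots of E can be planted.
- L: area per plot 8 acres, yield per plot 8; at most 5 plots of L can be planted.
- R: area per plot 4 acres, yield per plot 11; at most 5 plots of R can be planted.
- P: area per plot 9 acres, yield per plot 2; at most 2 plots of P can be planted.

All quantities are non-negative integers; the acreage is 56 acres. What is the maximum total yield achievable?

99

This is a bounded integer knapsack.
4×E, 3×L, and 5×R: area 52 ≤ 56, yield 4·5 + 3·8 + 5·11 = 99.
2×E, 4×L, and 5×R: area 56 ≤ 56, yield 2·5 + 4·8 + 5·11 = 97.
Best is 99.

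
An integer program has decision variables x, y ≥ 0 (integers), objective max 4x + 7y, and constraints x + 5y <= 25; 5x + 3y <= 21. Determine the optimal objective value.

The continuous relaxation peaks at (1.36, 4.73) with value 38.55; rounding to a feasible lattice point costs some objective.
(x,y)=(0,5): 1·0+5·5=25≤25, 5·0+3·5=15≤21, objective 35.
(x,y)=(1,4): 1·1+5·4=21≤25, 5·1+3·4=17≤21, objective 32.
(x,y)=(2,3): 1·2+5·3=17≤25, 5·2+3·3=19≤21, objective 29.
No feasible integer point exceeds 35.

35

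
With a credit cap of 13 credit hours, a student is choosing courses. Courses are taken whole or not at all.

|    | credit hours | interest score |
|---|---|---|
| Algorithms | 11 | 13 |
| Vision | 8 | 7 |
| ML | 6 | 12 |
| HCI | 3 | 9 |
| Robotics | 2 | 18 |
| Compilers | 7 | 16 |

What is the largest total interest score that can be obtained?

Take HCI, Robotics, and Compilers: credit hours 3 + 2 + 7 = 12 ≤ 13, interest score 9 + 18 + 16 = 43.
No other feasible combination does better.

43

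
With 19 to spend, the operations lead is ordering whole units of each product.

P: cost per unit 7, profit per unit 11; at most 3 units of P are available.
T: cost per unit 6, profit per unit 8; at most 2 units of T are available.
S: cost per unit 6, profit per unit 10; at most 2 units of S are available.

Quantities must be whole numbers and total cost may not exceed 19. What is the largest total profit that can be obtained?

31

This is a bounded integer knapsack.
1×P, 1×T, and 1×S: cost 19 ≤ 19, profit 1·11 + 1·8 + 1·10 = 29.
1×P and 2×S: cost 19 ≤ 19, profit 1·11 + 2·10 = 31.
Best is 31.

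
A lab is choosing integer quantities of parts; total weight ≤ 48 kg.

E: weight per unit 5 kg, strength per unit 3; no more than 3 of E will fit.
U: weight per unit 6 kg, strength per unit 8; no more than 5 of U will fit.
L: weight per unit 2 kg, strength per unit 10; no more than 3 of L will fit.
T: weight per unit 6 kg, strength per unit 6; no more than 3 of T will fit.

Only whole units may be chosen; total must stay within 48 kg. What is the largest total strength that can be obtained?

82

L has the best ratio (10/2); taking only L gives at most 3×10 = 30 (stopped by the supply cap of 3).
Mixing does better — 5×U, 3×L, and 2×T: weight 48 ≤ 48, strength 5·8 + 3·10 + 2·6 = 82.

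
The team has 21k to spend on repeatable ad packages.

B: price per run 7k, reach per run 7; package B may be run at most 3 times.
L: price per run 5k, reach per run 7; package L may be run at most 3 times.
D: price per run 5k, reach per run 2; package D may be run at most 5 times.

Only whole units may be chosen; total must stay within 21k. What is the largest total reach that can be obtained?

3×L and 1×D: price 20 ≤ 21, reach 3·7 + 1·2 = 23.
3×L: price 15 ≤ 21, reach 3·7 = 21.
Best is 23.

23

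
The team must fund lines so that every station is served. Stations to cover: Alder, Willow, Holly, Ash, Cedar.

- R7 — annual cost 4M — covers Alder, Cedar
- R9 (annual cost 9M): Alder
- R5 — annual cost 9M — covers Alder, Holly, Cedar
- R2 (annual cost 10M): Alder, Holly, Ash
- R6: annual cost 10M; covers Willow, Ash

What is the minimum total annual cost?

19

The greedy cost-per-new-station heuristic would pick R7, R2, and R6 for 24, but a cheaper cover exists.
Choose R5 and R6: together they cover Alder, Willow, Holly, Ash, Cedar — every station.
Total annual cost: 9 + 10 = 19.
No cover costs less than 19.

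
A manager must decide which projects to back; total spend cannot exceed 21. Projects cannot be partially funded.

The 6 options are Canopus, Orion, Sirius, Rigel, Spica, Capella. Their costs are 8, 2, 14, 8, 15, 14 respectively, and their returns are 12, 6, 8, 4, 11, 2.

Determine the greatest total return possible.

22

Allowing fractional choices, the relaxed optimum would be about 26.1, but projects are indivisible.
Canopus + Orion + Rigel: cost 8 + 2 + 8 = 18 ≤ 21, return 12 + 6 + 4 = 22.
Canopus + Orion: cost 8 + 2 = 10 ≤ 21, return 12 + 6 = 18.
Best is Canopus, Orion, and Rigel with total return 22.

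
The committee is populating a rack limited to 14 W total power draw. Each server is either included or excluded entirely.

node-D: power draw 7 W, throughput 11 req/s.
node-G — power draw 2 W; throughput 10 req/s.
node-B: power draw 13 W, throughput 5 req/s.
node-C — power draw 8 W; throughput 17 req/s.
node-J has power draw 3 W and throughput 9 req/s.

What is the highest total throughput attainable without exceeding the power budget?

36

Take node-G, node-C, and node-J: power draw 2 + 8 + 3 = 13 ≤ 14, throughput 10 + 17 + 9 = 36.
No other feasible combination does better.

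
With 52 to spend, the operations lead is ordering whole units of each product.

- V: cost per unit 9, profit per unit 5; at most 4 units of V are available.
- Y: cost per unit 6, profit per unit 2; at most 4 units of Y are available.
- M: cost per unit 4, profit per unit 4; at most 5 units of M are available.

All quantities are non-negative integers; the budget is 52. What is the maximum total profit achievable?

This is a bounded integer knapsack.
M has the best ratio (4/4); taking only M gives at most 5×4 = 20 (stopped by the supply cap of 5).
Mixing does better — 4×V and 4×M: cost 52 ≤ 52, profit 4·5 + 4·4 = 36.

36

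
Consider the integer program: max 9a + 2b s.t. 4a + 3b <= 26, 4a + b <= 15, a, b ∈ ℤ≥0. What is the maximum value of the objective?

The continuous relaxation peaks at (3.75, 0) with value 33.75; rounding to a feasible lattice point costs some objective.
(a,b)=(3,3) is feasible, giving 33.
(a,b)=(3,2) is feasible, giving 31.
(a,b)=(3,1) is feasible, giving 29.
No feasible integer point exceeds 33.

33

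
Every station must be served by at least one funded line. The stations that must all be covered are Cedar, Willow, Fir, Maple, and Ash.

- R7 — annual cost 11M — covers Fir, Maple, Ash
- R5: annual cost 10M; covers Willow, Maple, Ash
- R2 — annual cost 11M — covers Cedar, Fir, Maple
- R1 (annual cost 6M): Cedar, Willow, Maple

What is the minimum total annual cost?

This is an integer covering problem.
Choose R7 and R1: together they cover Cedar, Willow, Fir, Maple, Ash — every station.
Total annual cost: 11 + 6 = 17.

17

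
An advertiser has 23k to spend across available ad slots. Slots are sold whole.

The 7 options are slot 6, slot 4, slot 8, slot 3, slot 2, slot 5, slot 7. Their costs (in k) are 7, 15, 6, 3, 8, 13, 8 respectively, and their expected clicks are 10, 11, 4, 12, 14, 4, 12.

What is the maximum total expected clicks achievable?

38

Allowing fractional choices, the relaxed optimum would be about 43.7, but ad slots are indivisible.
slot 6 + slot 3 + slot 2: cost 7 + 3 + 8 = 18 ≤ 23, expected clicks 10 + 12 + 14 = 36.
slot 3 + slot 2 + slot 7: cost 3 + 8 + 8 = 19 ≤ 23, expected clicks 12 + 14 + 12 = 38.
slot 6 + slot 2 + slot 7: cost 7 + 8 + 8 = 23 ≤ 23, expected clicks 10 + 14 + 12 = 36.
Best is slot 3, slot 2, and slot 7 with total expected clicks 38.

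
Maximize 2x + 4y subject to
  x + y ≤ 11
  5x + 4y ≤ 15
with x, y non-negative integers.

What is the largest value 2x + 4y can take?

12

The continuous relaxation peaks at (0, 3.75) with value 15.00; rounding to a feasible lattice point costs some objective.
(x,y)=(0,3): 1·0+1·3=3≤11, 5·0+4·3=12≤15, objective 12.
(x,y)=(1,2): 1·1+1·2=3≤11, 5·1+4·2=13≤15, objective 10.
The best lattice point is (0,3), giving 12.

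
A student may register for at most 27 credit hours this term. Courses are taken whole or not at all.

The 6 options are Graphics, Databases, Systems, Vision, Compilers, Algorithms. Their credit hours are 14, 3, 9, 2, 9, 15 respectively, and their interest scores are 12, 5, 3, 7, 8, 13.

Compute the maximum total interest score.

28

This is a 0-1 knapsack instance.
Allowing fractional choices, the relaxed optimum would be about 31.3, but courses are indivisible.
Graphics + Vision + Compilers: credit hours 14 + 2 + 9 = 25 ≤ 27, interest score 12 + 7 + 8 = 27.
Vision + Compilers + Algorithms: credit hours 2 + 9 + 15 = 26 ≤ 27, interest score 7 + 8 + 13 = 28.
Databases + Compilers + Algorithms: credit hours 3 + 9 + 15 = 27 ≤ 27, interest score 5 + 8 + 13 = 26.
Best is Vision, Compilers, and Algorithms with total interest score 28.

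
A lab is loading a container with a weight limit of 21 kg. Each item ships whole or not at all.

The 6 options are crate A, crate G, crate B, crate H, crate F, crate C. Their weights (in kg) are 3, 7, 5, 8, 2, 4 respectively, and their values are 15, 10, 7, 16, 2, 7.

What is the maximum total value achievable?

45

This is an integer program with binary decision variables.
Take crate A, crate B, crate H, and crate C: weight 3 + 5 + 8 + 4 = 20 ≤ 21, value 15 + 7 + 16 + 7 = 45.
No other feasible combination does better.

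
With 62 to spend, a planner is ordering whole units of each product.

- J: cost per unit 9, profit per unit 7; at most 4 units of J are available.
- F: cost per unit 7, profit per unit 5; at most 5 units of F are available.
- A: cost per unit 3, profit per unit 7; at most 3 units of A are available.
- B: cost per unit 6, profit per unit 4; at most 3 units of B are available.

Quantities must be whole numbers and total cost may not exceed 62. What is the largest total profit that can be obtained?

A has the best ratio (7/3); taking only A gives at most 3×7 = 21 (stopped by the supply cap of 3).
Mixing does better — 2×J, 5×F, and 3×A: cost 62 ≤ 62, profit 2·7 + 5·5 + 3·7 = 60.

60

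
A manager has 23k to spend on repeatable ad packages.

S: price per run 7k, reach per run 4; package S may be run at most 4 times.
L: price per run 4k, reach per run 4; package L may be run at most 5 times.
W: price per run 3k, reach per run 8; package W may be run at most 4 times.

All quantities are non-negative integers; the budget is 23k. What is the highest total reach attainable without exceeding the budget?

W has the best ratio (8/3); taking only W gives at most 4×8 = 32 (stopped by the supply cap of 4).
Mixing does better — 2×L and 4×W: price 20 ≤ 23, reach 2·4 + 4·8 = 40.

40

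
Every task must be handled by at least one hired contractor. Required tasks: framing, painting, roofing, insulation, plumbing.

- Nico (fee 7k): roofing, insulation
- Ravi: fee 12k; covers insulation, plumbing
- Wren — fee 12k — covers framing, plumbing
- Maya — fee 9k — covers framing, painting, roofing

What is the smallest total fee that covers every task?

21

Choose Ravi and Maya: together they cover framing, painting, roofing, insulation, plumbing — every task.
Total fee: 12 + 9 = 21.
No cover costs less than 21.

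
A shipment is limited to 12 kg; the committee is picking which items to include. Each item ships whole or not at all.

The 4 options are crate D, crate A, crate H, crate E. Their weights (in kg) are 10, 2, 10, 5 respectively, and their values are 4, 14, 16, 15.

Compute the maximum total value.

30

crate A + crate E: weight 2 + 5 = 7 ≤ 12, value 14 + 15 = 29.
crate A + crate H: weight 2 + 10 = 12 ≤ 12, value 14 + 16 = 30.
crate D + crate A: weight 10 + 2 = 12 ≤ 12, value 4 + 14 = 18.
Best is crate A and crate H with total value 30.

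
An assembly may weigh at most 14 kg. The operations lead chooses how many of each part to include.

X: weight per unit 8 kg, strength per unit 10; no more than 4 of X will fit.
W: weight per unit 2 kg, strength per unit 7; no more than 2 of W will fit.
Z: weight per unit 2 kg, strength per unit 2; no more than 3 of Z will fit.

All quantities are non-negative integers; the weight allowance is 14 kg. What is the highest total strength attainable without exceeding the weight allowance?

Take 1×X, 2×W, and 1×Z: weight 14 ≤ 14, strength 1·10 + 2·7 + 1·2 = 26.
W has the best ratio (7/2) and is taken to its limit of 2; remaining capacity is filled optimally with the others.

26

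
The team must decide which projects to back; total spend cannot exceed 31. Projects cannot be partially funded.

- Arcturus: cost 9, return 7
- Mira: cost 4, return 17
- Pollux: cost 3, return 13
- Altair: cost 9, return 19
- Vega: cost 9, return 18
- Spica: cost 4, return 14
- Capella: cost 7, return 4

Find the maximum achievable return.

Allowing fractional choices, the relaxed optimum would be about 82.6, but projects are indivisible.
Arcturus + Mira + Pollux + Altair + Spica: cost 9 + 4 + 3 + 9 + 4 = 29 ≤ 31, return 7 + 17 + 13 + 19 + 14 = 70.
Mira + Pollux + Altair + Vega + Spica: cost 4 + 3 + 9 + 9 + 4 = 29 ≤ 31, return 17 + 13 + 19 + 18 + 14 = 81.
Arcturus + Mira + Pollux + Vega + Spica: cost 9 + 4 + 3 + 9 + 4 = 29 ≤ 31, return 7 + 17 + 13 + 18 + 14 = 69.
Best is Mira, Pollux, Altair, Vega, and Spica with total return 81.

81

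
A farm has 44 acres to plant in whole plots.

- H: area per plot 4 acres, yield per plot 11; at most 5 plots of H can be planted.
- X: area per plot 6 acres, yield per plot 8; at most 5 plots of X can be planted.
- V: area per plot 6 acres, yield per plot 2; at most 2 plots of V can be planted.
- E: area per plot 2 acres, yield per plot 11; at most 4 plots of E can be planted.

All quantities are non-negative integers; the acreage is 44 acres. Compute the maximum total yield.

This is a bounded integer knapsack.
Take 5×H, 2×X, and 4×E: area 40 ≤ 44, yield 5·11 + 2·8 + 4·11 = 115.
E has the best ratio (11/2) and is taken to its limit of 4; remaining capacity is filled optimally with the others.

115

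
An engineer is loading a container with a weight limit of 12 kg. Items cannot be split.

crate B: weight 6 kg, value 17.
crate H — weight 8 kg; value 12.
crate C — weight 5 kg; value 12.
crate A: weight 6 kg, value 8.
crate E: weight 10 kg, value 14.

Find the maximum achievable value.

29

crate B + crate C: weight 6 + 5 = 11 ≤ 12, value 17 + 12 = 29.
crate C + crate A: weight 5 + 6 = 11 ≤ 12, value 12 + 8 = 20.
crate B + crate A: weight 6 + 6 = 12 ≤ 12, value 17 + 8 = 25.
Best is crate B and crate C with total value 29.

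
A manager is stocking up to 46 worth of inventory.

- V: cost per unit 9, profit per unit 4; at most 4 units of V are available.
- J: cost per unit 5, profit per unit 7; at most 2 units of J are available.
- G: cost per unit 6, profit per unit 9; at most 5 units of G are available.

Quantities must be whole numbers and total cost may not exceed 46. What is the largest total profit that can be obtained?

Take 2×J and 5×G: cost 40 ≤ 46, profit 2·7 + 5·9 = 59.
G has the best ratio (9/6) and is taken to its limit of 5; remaining capacity is filled optimally with the others.

59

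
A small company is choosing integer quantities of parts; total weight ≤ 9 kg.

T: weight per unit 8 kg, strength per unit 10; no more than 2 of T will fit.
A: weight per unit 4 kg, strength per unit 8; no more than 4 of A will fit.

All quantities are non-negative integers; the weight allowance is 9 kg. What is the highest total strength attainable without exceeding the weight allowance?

16

Take 2×A: weight 8 ≤ 9, strength 2·8 = 16.
No other integer combination yields more.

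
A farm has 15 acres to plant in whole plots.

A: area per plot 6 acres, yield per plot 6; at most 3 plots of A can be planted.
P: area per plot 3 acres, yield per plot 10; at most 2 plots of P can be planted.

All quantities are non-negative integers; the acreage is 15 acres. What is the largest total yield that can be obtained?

Take 1×A and 2×P: area 12 ≤ 15, yield 1·6 + 2·10 = 26.
P has the best ratio (10/3) and is taken to its limit of 2; remaining capacity is filled optimally with the others.

26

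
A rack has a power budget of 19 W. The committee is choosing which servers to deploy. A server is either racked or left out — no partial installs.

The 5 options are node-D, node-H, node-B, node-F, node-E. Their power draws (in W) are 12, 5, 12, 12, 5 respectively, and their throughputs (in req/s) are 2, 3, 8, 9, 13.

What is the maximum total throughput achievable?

22

Treat it as a binary knapsack problem.
node-B + node-E: power draw 12 + 5 = 17 ≤ 19, throughput 8 + 13 = 21.
node-F + node-E: power draw 12 + 5 = 17 ≤ 19, throughput 9 + 13 = 22.
node-H + node-E: power draw 5 + 5 = 10 ≤ 19, throughput 3 + 13 = 16.
Best is node-F and node-E with total throughput 22.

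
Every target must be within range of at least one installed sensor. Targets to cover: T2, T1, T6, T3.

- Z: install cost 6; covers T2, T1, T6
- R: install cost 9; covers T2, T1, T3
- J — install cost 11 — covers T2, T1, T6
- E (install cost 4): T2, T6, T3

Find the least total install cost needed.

10

Choose Z and E: together they cover T2, T1, T6, T3 — every target.
Total install cost: 6 + 4 = 10.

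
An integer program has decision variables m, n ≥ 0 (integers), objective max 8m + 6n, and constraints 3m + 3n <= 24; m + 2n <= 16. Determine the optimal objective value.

(m,n)=(8,0): 3·8+3·0=24≤24, 1·8+2·0=8≤16, objective 64.
(m,n)=(7,1): 3·7+3·1=24≤24, 1·7+2·1=9≤16, objective 62.
(m,n)=(7,0): 3·7+3·0=21≤24, 1·7+2·0=7≤16, objective 56.
No feasible integer point exceeds 64.

64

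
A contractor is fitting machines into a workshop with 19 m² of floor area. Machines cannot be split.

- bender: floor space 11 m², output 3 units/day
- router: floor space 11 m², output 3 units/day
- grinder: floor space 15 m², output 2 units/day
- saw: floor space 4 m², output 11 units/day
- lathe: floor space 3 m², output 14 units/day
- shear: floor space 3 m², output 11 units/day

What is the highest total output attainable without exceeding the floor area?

Allowing fractional choices, the relaxed optimum would be about 38.5, but machines are indivisible.
bender + lathe + shear: floor space 11 + 3 + 3 = 17 ≤ 19, output 3 + 14 + 11 = 28.
saw + lathe + shear: floor space 4 + 3 + 3 = 10 ≤ 19, output 11 + 14 + 11 = 36.
Best is saw, lathe, and shear with total output 36.

36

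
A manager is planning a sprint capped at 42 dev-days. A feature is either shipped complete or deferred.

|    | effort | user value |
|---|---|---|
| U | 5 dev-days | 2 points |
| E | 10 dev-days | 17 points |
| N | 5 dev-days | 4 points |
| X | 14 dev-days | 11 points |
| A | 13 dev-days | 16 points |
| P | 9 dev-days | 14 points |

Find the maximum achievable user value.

Allowing fractional choices, the relaxed optimum would be about 54.9, but features are indivisible.
U + E + N + A + P: effort 5 + 10 + 5 + 13 + 9 = 42 ≤ 42, user value 2 + 17 + 4 + 16 + 14 = 53.
E + N + A + P: effort 10 + 5 + 13 + 9 = 37 ≤ 42, user value 17 + 4 + 16 + 14 = 51.
U + E + A + P: effort 5 + 10 + 13 + 9 = 37 ≤ 42, user value 2 + 17 + 16 + 14 = 49.
Best is U, E, N, A, and P with total user value 53.

53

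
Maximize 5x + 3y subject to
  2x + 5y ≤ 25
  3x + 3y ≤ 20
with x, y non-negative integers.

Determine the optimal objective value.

(x,y)=(6,0): 2·6+5·0=12≤25, 3·6+3·0=18≤20, objective 30.
(x,y)=(5,1): 2·5+5·1=15≤25, 3·5+3·1=18≤20, objective 28.
(x,y)=(5,0): 2·5+5·0=10≤25, 3·5+3·0=15≤20, objective 25.
No feasible integer point exceeds 30.

30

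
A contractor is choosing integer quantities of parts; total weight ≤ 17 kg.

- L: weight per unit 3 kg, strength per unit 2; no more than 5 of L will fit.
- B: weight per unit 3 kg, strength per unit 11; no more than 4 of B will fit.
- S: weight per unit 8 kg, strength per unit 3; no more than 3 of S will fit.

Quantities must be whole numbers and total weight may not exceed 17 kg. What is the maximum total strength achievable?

B has the best ratio (11/3); taking only B gives at most 4×11 = 44 (stopped by the supply cap of 4).
Mixing does better — 1×L and 4×B: weight 15 ≤ 17, strength 1·2 + 4·11 = 46.

46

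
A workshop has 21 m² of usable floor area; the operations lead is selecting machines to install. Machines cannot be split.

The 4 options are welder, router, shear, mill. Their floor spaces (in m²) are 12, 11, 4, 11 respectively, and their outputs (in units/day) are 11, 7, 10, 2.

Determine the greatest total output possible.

Allowing fractional choices, the relaxed optimum would be about 24.2, but machines are indivisible.
router + shear: floor space 11 + 4 = 15 ≤ 21, output 7 + 10 = 17.
welder + shear: floor space 12 + 4 = 16 ≤ 21, output 11 + 10 = 21.
Best is welder and shear with total output 21.

21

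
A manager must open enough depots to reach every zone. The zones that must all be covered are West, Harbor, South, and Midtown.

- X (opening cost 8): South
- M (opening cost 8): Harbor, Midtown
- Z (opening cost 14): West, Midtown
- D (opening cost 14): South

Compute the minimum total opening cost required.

Choose X, M, and Z: together they cover West, Harbor, South, Midtown — every zone.
Total opening cost: 8 + 8 + 14 = 30.
No cover costs less than 30.

30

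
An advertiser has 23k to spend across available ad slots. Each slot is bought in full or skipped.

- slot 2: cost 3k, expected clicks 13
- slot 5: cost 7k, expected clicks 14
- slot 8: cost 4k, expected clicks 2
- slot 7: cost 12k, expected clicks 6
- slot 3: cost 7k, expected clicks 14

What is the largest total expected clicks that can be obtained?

43

Treat it as a binary knapsack problem.
Take slot 2, slot 5, slot 8, and slot 3: cost 3 + 7 + 4 + 7 = 21 ≤ 23, expected clicks 13 + 14 + 2 + 14 = 43.
No other feasible combination does better.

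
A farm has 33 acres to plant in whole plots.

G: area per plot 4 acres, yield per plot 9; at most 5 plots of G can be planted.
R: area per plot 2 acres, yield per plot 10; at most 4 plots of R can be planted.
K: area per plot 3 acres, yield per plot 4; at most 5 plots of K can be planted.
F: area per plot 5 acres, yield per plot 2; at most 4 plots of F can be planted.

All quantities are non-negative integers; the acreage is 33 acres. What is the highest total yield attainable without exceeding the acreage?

89

4×G, 4×R, and 3×K: area 33 ≤ 33, yield 4·9 + 4·10 + 3·4 = 88.
5×G, 4×R, and 1×K: area 31 ≤ 33, yield 5·9 + 4·10 + 1·4 = 89.
Best is 89.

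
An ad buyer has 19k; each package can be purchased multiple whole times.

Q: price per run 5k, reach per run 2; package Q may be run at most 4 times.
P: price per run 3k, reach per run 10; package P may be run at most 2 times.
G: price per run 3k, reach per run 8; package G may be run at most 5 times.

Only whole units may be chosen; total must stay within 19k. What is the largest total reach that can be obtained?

52

P has the best ratio (10/3); taking only P gives at most 2×10 = 20 (stopped by the supply cap of 2).
Mixing does better — 2×P and 4×G: price 18 ≤ 19, reach 2·10 + 4·8 = 52.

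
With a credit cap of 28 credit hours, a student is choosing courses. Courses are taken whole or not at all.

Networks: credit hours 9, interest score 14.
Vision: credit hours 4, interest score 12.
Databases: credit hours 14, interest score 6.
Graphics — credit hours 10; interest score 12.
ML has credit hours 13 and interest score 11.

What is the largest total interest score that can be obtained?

Networks + Vision + ML: credit hours 9 + 4 + 13 = 26 ≤ 28, interest score 14 + 12 + 11 = 37.
Vision + Graphics + ML: credit hours 4 + 10 + 13 = 27 ≤ 28, interest score 12 + 12 + 11 = 35.
Networks + Vision + Graphics: credit hours 9 + 4 + 10 = 23 ≤ 28, interest score 14 + 12 + 12 = 38.
Best is Networks, Vision, and Graphics with total interest score 38.

38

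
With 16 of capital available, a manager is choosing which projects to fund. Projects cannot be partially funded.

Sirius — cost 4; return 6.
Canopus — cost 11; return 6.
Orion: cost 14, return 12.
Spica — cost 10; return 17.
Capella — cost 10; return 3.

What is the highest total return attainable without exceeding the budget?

Allowing fractional choices, the relaxed optimum would be about 24.7, but projects are indivisible.
Orion: cost 14 ≤ 16, return 12.
Spica: cost 10 ≤ 16, return 17.
Sirius + Spica: cost 4 + 10 = 14 ≤ 16, return 6 + 17 = 23.
Best is Sirius and Spica with total return 23.

23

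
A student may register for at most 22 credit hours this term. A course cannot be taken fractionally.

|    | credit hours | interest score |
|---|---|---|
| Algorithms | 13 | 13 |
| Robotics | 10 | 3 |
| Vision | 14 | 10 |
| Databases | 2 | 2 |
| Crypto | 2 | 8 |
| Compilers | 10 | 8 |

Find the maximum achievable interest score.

23

Allowing fractional choices, the relaxed optimum would be about 27.0, but courses are indivisible.
Vision + Databases + Crypto: credit hours 14 + 2 + 2 = 18 ≤ 22, interest score 10 + 2 + 8 = 20.
Algorithms + Databases + Crypto: credit hours 13 + 2 + 2 = 17 ≤ 22, interest score 13 + 2 + 8 = 23.
Algorithms + Crypto: credit hours 13 + 2 = 15 ≤ 22, interest score 13 + 8 = 21.
Best is Algorithms, Databases, and Crypto with total interest score 23.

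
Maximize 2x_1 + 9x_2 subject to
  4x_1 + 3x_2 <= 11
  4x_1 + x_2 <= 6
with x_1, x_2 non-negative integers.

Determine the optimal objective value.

The continuous relaxation peaks at (0, 3.67) with value 33.00; rounding to a feasible lattice point costs some objective.
(x_1,x_2)=(0,3): 4·0+3·3=9≤11, 4·0+1·3=3≤6, objective 27.
(x_1,x_2)=(1,2): 4·1+3·2=10≤11, 4·1+1·2=6≤6, objective 20.
(x_1,x_2)=(0,2): 4·0+3·2=6≤11, 4·0+1·2=2≤6, objective 18.
The best lattice point is (0,3), giving 27.

27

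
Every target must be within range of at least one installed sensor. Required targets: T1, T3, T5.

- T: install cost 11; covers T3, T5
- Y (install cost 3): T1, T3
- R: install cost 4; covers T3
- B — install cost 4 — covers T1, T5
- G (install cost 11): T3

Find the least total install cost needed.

This is an integer covering problem.
Choose Y and B: together they cover T1, T3, T5 — every target.
Total install cost: 3 + 4 = 7.

7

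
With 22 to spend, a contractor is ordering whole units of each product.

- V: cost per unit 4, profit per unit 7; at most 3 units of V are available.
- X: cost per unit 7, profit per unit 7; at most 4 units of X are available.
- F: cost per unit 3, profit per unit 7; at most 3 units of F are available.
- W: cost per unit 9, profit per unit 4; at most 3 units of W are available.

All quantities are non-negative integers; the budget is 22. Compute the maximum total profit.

42

3×V and 3×F: cost 21 ≤ 22, profit 3·7 + 3·7 = 42.
1×V, 1×X, and 3×F: cost 20 ≤ 22, profit 1·7 + 1·7 + 3·7 = 35.
Best is 42.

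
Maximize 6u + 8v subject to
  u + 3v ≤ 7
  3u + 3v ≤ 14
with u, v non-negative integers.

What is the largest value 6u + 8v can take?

The continuous relaxation peaks at (3.5, 1.17) with value 30.33; rounding to a feasible lattice point costs some objective.
(u,v)=(3,1): 1·3+3·1=6≤7, 3·3+3·1=12≤14, objective 26.
(u,v)=(4,0): 1·4+3·0=4≤7, 3·4+3·0=12≤14, objective 24.
(u,v)=(2,1): 1·2+3·1=5≤7, 3·2+3·1=9≤14, objective 20.
The best lattice point is (3,1), giving 26.

26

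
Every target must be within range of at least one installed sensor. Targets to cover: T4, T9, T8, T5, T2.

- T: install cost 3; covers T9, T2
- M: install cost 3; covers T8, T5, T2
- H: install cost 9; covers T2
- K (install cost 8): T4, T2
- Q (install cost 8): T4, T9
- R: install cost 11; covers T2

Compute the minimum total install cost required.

The greedy cost-per-new-target heuristic would pick M, T, and K for 14, but a cheaper cover exists.
Choose M and Q: together they cover T4, T9, T8, T5, T2 — every target.
Total install cost: 3 + 8 = 11.
No cover costs less than 11.

11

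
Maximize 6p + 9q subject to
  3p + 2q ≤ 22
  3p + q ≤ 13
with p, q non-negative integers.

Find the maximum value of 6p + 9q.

(p,q)=(0,11): 3·0+2·11=22≤22, 3·0+1·11=11≤13, objective 99.
(p,q)=(0,10): 3·0+2·10=20≤22, 3·0+1·10=10≤13, objective 90.
No feasible integer point exceeds 99.

99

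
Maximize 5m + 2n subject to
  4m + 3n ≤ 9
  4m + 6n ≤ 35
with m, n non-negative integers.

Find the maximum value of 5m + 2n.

The continuous relaxation peaks at (2.25, 0) with value 11.25; rounding to a feasible lattice point costs some objective.
(m,n)=(2,0): 4·2+3·0=8≤9, 4·2+6·0=8≤35, objective 10.
(m,n)=(1,1): 4·1+3·1=7≤9, 4·1+6·1=10≤35, objective 7.
(m,n)=(1,0): 4·1+3·0=4≤9, 4·1+6·0=4≤35, objective 5.
No feasible integer point exceeds 10.

10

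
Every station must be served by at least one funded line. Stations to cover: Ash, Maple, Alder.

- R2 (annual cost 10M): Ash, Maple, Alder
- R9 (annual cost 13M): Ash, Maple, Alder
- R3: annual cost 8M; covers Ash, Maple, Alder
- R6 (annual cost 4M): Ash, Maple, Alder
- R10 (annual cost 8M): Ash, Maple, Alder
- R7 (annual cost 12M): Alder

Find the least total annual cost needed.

R6 alone covers Ash, Maple, Alder — every station.
Total annual cost: 4.
No cover costs less than 4.

4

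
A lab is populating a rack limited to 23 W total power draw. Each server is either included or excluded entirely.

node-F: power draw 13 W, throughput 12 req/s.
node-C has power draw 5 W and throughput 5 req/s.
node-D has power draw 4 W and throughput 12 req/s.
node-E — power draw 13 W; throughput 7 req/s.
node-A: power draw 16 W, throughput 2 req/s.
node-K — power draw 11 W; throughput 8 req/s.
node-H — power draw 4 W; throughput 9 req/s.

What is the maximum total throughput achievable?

node-D + node-K + node-H: power draw 4 + 11 + 4 = 19 ≤ 23, throughput 12 + 8 + 9 = 29.
node-F + node-D + node-H: power draw 13 + 4 + 4 = 21 ≤ 23, throughput 12 + 12 + 9 = 33.
node-F + node-C + node-D: power draw 13 + 5 + 4 = 22 ≤ 23, throughput 12 + 5 + 12 = 29.
Best is node-F, node-D, and node-H with total throughput 33.

33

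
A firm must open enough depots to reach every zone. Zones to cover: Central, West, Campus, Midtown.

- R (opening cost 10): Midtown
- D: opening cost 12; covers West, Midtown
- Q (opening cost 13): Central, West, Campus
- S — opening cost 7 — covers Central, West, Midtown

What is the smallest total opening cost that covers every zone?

This is a weighted set-cover instance.
Choose Q and S: together they cover Central, West, Campus, Midtown — every zone.
Total opening cost: 13 + 7 = 20.
No cover costs less than 20.

20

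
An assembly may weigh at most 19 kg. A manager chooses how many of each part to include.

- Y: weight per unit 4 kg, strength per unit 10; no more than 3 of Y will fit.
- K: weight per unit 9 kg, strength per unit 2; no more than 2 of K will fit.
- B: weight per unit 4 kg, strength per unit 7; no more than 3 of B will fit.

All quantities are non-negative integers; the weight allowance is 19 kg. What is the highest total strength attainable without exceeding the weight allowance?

37

3×Y and 1×B: weight 16 ≤ 19, strength 3·10 + 1·7 = 37.
2×Y and 2×B: weight 16 ≤ 19, strength 2·10 + 2·7 = 34.
Best is 37.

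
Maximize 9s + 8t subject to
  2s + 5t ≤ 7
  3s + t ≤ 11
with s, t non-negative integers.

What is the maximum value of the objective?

27

(s,t)=(3,0): 2·3+5·0=6≤7, 3·3+1·0=9≤11, objective 27.
(s,t)=(2,0): 2·2+5·0=4≤7, 3·2+1·0=6≤11, objective 18.
The best lattice point is (3,0), giving 27.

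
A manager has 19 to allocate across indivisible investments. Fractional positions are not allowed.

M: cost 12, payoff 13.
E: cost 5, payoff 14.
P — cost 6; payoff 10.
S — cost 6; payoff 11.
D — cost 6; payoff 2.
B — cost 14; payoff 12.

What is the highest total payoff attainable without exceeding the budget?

This is an integer program with binary decision variables.
Take E, P, and S: cost 5 + 6 + 6 = 17 ≤ 19, payoff 14 + 10 + 11 = 35.
No other feasible combination does better.

35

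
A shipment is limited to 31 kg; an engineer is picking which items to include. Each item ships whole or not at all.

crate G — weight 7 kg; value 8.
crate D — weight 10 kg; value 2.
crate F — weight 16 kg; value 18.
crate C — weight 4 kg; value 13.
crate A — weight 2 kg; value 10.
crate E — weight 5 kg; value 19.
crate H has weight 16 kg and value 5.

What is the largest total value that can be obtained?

Allowing fractional choices, the relaxed optimum would be about 64.6, but items are indivisible.
crate F + crate C + crate A + crate E: weight 16 + 4 + 2 + 5 = 27 ≤ 31, value 18 + 13 + 10 + 19 = 60.
crate G + crate D + crate C + crate A + crate E: weight 7 + 10 + 4 + 2 + 5 = 28 ≤ 31, value 8 + 2 + 13 + 10 + 19 = 52.
crate G + crate F + crate A + crate E: weight 7 + 16 + 2 + 5 = 30 ≤ 31, value 8 + 18 + 10 + 19 = 55.
Best is crate F, crate C, crate A, and crate E with total value 60.

60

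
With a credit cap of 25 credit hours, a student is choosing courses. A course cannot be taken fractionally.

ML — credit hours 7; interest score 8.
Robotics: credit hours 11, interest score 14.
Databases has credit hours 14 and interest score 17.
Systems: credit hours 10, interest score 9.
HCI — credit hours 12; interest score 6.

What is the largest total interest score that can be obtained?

ML + Databases: credit hours 7 + 14 = 21 ≤ 25, interest score 8 + 17 = 25.
Robotics + Databases: credit hours 11 + 14 = 25 ≤ 25, interest score 14 + 17 = 31.
Databases + Systems: credit hours 14 + 10 = 24 ≤ 25, interest score 17 + 9 = 26.
Best is Robotics and Databases with total interest score 31.

31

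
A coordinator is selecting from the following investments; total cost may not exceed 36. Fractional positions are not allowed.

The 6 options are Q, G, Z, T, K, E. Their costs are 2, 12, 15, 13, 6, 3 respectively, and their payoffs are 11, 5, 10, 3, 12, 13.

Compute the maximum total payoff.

Allowing fractional choices, the relaxed optimum would be about 50.2, but investments are indivisible.
Q + Z + K + E: cost 2 + 15 + 6 + 3 = 26 ≤ 36, payoff 11 + 10 + 12 + 13 = 46.
Q + G + T + K + E: cost 2 + 12 + 13 + 6 + 3 = 36 ≤ 36, payoff 11 + 5 + 3 + 12 + 13 = 44.
Best is Q, Z, K, and E with total payoff 46.

46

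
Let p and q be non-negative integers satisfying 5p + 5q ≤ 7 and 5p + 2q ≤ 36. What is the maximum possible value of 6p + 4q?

6

Relaxing integrality, the LP optimum is 8.40 at (p,q) = (1.4, 0), which is not an integer point.
(p,q)=(1,0) is feasible, giving 6.
(p,q)=(0,1) is feasible, giving 4.
(p,q)=(0,0) is feasible, giving 0.
Maximum is 6 at (p,q)=(1,0).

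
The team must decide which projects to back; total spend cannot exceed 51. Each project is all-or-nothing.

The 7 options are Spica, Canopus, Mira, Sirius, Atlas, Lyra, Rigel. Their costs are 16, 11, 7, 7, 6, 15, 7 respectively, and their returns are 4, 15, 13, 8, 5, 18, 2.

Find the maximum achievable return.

59

Canopus + Mira + Sirius + Atlas + Lyra: cost 11 + 7 + 7 + 6 + 15 = 46 ≤ 51, return 15 + 13 + 8 + 5 + 18 = 59.
Canopus + Mira + Sirius + Lyra + Rigel: cost 11 + 7 + 7 + 15 + 7 = 47 ≤ 51, return 15 + 13 + 8 + 18 + 2 = 56.
Best is Canopus, Mira, Sirius, Atlas, and Lyra with total return 59.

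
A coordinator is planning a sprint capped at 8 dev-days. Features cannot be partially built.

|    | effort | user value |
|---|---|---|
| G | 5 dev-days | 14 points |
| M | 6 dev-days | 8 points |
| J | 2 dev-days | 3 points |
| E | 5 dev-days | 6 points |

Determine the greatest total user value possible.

17

Take G and J: effort 5 + 2 = 7 ≤ 8, user value 14 + 3 = 17.
No other feasible combination does better.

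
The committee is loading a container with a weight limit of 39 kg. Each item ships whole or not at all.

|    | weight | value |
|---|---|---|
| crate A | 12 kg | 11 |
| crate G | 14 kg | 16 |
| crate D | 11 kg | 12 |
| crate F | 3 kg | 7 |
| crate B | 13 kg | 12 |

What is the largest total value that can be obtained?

This is a 0-1 knapsack instance.
Allowing fractional choices, the relaxed optimum would be about 45.2, but items are indivisible.
crate G + crate D + crate B: weight 14 + 11 + 13 = 38 ≤ 39, value 16 + 12 + 12 = 40.
crate A + crate G + crate D: weight 12 + 14 + 11 = 37 ≤ 39, value 11 + 16 + 12 = 39.
crate A + crate D + crate F + crate B: weight 12 + 11 + 3 + 13 = 39 ≤ 39, value 11 + 12 + 7 + 12 = 42.
Best is crate A, crate D, crate F, and crate B with total value 42.

42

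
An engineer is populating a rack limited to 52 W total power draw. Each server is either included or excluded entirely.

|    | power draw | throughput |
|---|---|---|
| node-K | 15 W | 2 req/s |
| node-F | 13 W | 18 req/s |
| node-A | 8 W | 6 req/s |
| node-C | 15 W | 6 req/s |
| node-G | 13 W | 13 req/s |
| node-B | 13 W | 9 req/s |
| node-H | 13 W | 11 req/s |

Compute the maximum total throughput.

node-F + node-A + node-G + node-H: power draw 13 + 8 + 13 + 13 = 47 ≤ 52, throughput 18 + 6 + 13 + 11 = 48.
node-F + node-G + node-B + node-H: power draw 13 + 13 + 13 + 13 = 52 ≤ 52, throughput 18 + 13 + 9 + 11 = 51.
Best is node-F, node-G, node-B, and node-H with total throughput 51.

51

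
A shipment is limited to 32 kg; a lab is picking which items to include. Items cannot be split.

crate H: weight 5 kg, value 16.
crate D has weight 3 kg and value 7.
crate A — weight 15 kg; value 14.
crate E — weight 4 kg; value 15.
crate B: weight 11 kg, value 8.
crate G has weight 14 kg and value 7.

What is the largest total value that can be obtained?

Take crate H, crate D, crate A, and crate E: weight 5 + 3 + 15 + 4 = 27 ≤ 32, value 16 + 7 + 14 + 15 = 52.
No other feasible combination does better.

52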